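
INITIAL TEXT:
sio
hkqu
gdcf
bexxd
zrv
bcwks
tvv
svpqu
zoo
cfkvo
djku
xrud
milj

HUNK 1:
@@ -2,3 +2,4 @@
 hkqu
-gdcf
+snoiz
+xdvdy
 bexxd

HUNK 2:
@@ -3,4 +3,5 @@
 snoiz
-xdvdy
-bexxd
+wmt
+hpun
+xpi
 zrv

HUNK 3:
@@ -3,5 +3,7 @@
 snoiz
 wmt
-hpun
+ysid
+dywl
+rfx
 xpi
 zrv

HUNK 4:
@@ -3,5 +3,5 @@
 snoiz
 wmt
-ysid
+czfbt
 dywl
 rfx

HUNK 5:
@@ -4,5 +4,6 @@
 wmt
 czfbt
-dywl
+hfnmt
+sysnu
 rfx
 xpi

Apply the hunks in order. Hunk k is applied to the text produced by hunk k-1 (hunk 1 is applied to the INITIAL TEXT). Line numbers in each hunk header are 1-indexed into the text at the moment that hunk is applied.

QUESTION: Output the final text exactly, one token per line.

Answer: sio
hkqu
snoiz
wmt
czfbt
hfnmt
sysnu
rfx
xpi
zrv
bcwks
tvv
svpqu
zoo
cfkvo
djku
xrud
milj

Derivation:
Hunk 1: at line 2 remove [gdcf] add [snoiz,xdvdy] -> 14 lines: sio hkqu snoiz xdvdy bexxd zrv bcwks tvv svpqu zoo cfkvo djku xrud milj
Hunk 2: at line 3 remove [xdvdy,bexxd] add [wmt,hpun,xpi] -> 15 lines: sio hkqu snoiz wmt hpun xpi zrv bcwks tvv svpqu zoo cfkvo djku xrud milj
Hunk 3: at line 3 remove [hpun] add [ysid,dywl,rfx] -> 17 lines: sio hkqu snoiz wmt ysid dywl rfx xpi zrv bcwks tvv svpqu zoo cfkvo djku xrud milj
Hunk 4: at line 3 remove [ysid] add [czfbt] -> 17 lines: sio hkqu snoiz wmt czfbt dywl rfx xpi zrv bcwks tvv svpqu zoo cfkvo djku xrud milj
Hunk 5: at line 4 remove [dywl] add [hfnmt,sysnu] -> 18 lines: sio hkqu snoiz wmt czfbt hfnmt sysnu rfx xpi zrv bcwks tvv svpqu zoo cfkvo djku xrud milj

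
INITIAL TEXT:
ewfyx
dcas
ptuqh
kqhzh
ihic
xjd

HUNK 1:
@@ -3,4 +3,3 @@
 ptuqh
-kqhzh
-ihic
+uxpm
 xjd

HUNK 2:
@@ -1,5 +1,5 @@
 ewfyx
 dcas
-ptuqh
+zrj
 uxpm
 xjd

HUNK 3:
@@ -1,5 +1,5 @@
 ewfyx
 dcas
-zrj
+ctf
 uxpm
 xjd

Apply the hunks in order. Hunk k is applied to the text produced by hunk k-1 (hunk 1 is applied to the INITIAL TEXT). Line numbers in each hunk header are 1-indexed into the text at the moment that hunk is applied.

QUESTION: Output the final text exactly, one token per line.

Hunk 1: at line 3 remove [kqhzh,ihic] add [uxpm] -> 5 lines: ewfyx dcas ptuqh uxpm xjd
Hunk 2: at line 1 remove [ptuqh] add [zrj] -> 5 lines: ewfyx dcas zrj uxpm xjd
Hunk 3: at line 1 remove [zrj] add [ctf] -> 5 lines: ewfyx dcas ctf uxpm xjd

Answer: ewfyx
dcas
ctf
uxpm
xjd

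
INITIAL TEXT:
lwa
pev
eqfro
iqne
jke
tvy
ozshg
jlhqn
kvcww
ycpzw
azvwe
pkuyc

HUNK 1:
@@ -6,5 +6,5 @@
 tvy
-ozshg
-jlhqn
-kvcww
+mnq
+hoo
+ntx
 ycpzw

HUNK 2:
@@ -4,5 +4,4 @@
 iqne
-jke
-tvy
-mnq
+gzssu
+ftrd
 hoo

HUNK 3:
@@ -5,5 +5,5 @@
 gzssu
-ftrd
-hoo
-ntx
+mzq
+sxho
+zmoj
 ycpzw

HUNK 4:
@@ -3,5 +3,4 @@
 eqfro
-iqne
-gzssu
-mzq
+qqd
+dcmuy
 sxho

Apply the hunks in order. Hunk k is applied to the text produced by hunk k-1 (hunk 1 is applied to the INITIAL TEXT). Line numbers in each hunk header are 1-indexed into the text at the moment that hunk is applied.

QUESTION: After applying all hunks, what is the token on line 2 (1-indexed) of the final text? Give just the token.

Hunk 1: at line 6 remove [ozshg,jlhqn,kvcww] add [mnq,hoo,ntx] -> 12 lines: lwa pev eqfro iqne jke tvy mnq hoo ntx ycpzw azvwe pkuyc
Hunk 2: at line 4 remove [jke,tvy,mnq] add [gzssu,ftrd] -> 11 lines: lwa pev eqfro iqne gzssu ftrd hoo ntx ycpzw azvwe pkuyc
Hunk 3: at line 5 remove [ftrd,hoo,ntx] add [mzq,sxho,zmoj] -> 11 lines: lwa pev eqfro iqne gzssu mzq sxho zmoj ycpzw azvwe pkuyc
Hunk 4: at line 3 remove [iqne,gzssu,mzq] add [qqd,dcmuy] -> 10 lines: lwa pev eqfro qqd dcmuy sxho zmoj ycpzw azvwe pkuyc
Final line 2: pev

Answer: pev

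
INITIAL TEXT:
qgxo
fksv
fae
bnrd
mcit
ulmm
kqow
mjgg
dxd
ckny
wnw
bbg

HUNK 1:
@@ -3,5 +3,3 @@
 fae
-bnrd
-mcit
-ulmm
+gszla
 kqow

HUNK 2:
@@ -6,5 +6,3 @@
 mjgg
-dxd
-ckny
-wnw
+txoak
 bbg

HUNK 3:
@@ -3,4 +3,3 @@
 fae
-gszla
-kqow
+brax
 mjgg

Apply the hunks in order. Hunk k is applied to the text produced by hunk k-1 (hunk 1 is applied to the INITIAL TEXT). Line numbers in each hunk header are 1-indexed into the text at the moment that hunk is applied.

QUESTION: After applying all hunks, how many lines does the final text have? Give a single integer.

Answer: 7

Derivation:
Hunk 1: at line 3 remove [bnrd,mcit,ulmm] add [gszla] -> 10 lines: qgxo fksv fae gszla kqow mjgg dxd ckny wnw bbg
Hunk 2: at line 6 remove [dxd,ckny,wnw] add [txoak] -> 8 lines: qgxo fksv fae gszla kqow mjgg txoak bbg
Hunk 3: at line 3 remove [gszla,kqow] add [brax] -> 7 lines: qgxo fksv fae brax mjgg txoak bbg
Final line count: 7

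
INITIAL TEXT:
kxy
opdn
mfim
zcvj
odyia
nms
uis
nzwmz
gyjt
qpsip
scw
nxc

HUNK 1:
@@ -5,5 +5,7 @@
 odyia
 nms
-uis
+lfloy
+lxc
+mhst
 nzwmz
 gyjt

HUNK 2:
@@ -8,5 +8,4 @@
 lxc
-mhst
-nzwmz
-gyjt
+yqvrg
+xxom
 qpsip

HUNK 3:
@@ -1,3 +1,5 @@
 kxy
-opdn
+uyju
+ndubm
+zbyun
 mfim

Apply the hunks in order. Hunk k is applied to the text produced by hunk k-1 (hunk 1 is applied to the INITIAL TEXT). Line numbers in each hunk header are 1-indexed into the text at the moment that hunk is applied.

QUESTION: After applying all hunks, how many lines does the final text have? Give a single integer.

Answer: 15

Derivation:
Hunk 1: at line 5 remove [uis] add [lfloy,lxc,mhst] -> 14 lines: kxy opdn mfim zcvj odyia nms lfloy lxc mhst nzwmz gyjt qpsip scw nxc
Hunk 2: at line 8 remove [mhst,nzwmz,gyjt] add [yqvrg,xxom] -> 13 lines: kxy opdn mfim zcvj odyia nms lfloy lxc yqvrg xxom qpsip scw nxc
Hunk 3: at line 1 remove [opdn] add [uyju,ndubm,zbyun] -> 15 lines: kxy uyju ndubm zbyun mfim zcvj odyia nms lfloy lxc yqvrg xxom qpsip scw nxc
Final line count: 15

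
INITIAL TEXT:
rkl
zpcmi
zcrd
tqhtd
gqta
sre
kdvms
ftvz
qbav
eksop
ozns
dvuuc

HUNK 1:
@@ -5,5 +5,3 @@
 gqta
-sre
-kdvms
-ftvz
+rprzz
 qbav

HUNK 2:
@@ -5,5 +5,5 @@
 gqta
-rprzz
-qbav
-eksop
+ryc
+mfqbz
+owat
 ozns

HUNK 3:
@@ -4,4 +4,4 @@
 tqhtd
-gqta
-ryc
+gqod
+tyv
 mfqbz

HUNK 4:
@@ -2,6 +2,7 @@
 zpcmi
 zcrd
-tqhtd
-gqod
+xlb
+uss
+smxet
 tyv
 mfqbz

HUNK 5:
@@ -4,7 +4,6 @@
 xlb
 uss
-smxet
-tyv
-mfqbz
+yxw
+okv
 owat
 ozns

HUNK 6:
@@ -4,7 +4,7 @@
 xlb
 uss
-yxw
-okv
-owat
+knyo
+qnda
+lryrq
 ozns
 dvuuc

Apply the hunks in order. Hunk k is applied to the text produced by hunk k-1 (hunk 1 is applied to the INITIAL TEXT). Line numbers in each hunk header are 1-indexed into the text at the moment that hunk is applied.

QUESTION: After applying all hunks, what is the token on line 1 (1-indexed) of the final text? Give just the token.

Hunk 1: at line 5 remove [sre,kdvms,ftvz] add [rprzz] -> 10 lines: rkl zpcmi zcrd tqhtd gqta rprzz qbav eksop ozns dvuuc
Hunk 2: at line 5 remove [rprzz,qbav,eksop] add [ryc,mfqbz,owat] -> 10 lines: rkl zpcmi zcrd tqhtd gqta ryc mfqbz owat ozns dvuuc
Hunk 3: at line 4 remove [gqta,ryc] add [gqod,tyv] -> 10 lines: rkl zpcmi zcrd tqhtd gqod tyv mfqbz owat ozns dvuuc
Hunk 4: at line 2 remove [tqhtd,gqod] add [xlb,uss,smxet] -> 11 lines: rkl zpcmi zcrd xlb uss smxet tyv mfqbz owat ozns dvuuc
Hunk 5: at line 4 remove [smxet,tyv,mfqbz] add [yxw,okv] -> 10 lines: rkl zpcmi zcrd xlb uss yxw okv owat ozns dvuuc
Hunk 6: at line 4 remove [yxw,okv,owat] add [knyo,qnda,lryrq] -> 10 lines: rkl zpcmi zcrd xlb uss knyo qnda lryrq ozns dvuuc
Final line 1: rkl

Answer: rkl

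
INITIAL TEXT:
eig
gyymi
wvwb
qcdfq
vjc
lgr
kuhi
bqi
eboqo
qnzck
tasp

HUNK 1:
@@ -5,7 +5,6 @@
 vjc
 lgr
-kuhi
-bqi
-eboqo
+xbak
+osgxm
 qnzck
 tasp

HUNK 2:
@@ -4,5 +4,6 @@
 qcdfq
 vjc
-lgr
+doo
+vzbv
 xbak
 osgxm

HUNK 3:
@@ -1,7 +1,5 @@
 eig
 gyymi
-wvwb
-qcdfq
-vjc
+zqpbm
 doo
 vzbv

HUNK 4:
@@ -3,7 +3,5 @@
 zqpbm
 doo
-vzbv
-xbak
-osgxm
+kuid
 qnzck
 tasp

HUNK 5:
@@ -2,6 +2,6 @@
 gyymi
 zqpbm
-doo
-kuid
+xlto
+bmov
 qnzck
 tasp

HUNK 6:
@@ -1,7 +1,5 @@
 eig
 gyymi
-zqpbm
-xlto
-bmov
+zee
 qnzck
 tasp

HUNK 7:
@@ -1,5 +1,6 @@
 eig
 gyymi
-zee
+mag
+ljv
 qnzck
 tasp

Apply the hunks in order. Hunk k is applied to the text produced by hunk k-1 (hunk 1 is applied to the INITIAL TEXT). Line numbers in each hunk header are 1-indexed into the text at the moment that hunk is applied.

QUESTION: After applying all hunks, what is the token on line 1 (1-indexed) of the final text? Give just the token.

Answer: eig

Derivation:
Hunk 1: at line 5 remove [kuhi,bqi,eboqo] add [xbak,osgxm] -> 10 lines: eig gyymi wvwb qcdfq vjc lgr xbak osgxm qnzck tasp
Hunk 2: at line 4 remove [lgr] add [doo,vzbv] -> 11 lines: eig gyymi wvwb qcdfq vjc doo vzbv xbak osgxm qnzck tasp
Hunk 3: at line 1 remove [wvwb,qcdfq,vjc] add [zqpbm] -> 9 lines: eig gyymi zqpbm doo vzbv xbak osgxm qnzck tasp
Hunk 4: at line 3 remove [vzbv,xbak,osgxm] add [kuid] -> 7 lines: eig gyymi zqpbm doo kuid qnzck tasp
Hunk 5: at line 2 remove [doo,kuid] add [xlto,bmov] -> 7 lines: eig gyymi zqpbm xlto bmov qnzck tasp
Hunk 6: at line 1 remove [zqpbm,xlto,bmov] add [zee] -> 5 lines: eig gyymi zee qnzck tasp
Hunk 7: at line 1 remove [zee] add [mag,ljv] -> 6 lines: eig gyymi mag ljv qnzck tasp
Final line 1: eig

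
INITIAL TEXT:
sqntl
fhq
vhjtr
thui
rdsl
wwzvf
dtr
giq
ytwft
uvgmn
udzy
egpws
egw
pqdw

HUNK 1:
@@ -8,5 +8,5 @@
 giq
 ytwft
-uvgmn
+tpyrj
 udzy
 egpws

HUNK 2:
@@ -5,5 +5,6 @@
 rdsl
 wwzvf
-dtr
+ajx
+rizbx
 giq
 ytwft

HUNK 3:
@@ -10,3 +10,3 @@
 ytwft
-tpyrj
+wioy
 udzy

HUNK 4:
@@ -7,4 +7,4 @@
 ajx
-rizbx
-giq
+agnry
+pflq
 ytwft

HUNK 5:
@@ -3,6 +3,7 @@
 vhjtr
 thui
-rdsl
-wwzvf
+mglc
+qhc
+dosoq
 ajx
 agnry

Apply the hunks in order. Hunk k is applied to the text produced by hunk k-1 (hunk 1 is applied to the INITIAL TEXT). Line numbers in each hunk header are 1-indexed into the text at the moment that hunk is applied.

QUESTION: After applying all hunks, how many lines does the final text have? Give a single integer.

Answer: 16

Derivation:
Hunk 1: at line 8 remove [uvgmn] add [tpyrj] -> 14 lines: sqntl fhq vhjtr thui rdsl wwzvf dtr giq ytwft tpyrj udzy egpws egw pqdw
Hunk 2: at line 5 remove [dtr] add [ajx,rizbx] -> 15 lines: sqntl fhq vhjtr thui rdsl wwzvf ajx rizbx giq ytwft tpyrj udzy egpws egw pqdw
Hunk 3: at line 10 remove [tpyrj] add [wioy] -> 15 lines: sqntl fhq vhjtr thui rdsl wwzvf ajx rizbx giq ytwft wioy udzy egpws egw pqdw
Hunk 4: at line 7 remove [rizbx,giq] add [agnry,pflq] -> 15 lines: sqntl fhq vhjtr thui rdsl wwzvf ajx agnry pflq ytwft wioy udzy egpws egw pqdw
Hunk 5: at line 3 remove [rdsl,wwzvf] add [mglc,qhc,dosoq] -> 16 lines: sqntl fhq vhjtr thui mglc qhc dosoq ajx agnry pflq ytwft wioy udzy egpws egw pqdw
Final line count: 16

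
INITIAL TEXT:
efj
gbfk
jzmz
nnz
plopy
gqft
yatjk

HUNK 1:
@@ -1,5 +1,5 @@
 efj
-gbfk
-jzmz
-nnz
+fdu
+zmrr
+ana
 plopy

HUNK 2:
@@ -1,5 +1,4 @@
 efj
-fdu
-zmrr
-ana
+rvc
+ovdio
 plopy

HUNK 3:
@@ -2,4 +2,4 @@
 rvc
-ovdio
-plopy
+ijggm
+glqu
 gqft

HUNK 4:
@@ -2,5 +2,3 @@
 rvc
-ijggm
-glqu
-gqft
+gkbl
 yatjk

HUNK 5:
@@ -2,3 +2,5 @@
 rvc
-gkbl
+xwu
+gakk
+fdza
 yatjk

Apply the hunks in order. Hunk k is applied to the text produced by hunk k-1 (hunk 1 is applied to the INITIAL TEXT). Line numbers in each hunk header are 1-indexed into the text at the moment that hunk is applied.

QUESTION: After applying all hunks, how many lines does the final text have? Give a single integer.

Hunk 1: at line 1 remove [gbfk,jzmz,nnz] add [fdu,zmrr,ana] -> 7 lines: efj fdu zmrr ana plopy gqft yatjk
Hunk 2: at line 1 remove [fdu,zmrr,ana] add [rvc,ovdio] -> 6 lines: efj rvc ovdio plopy gqft yatjk
Hunk 3: at line 2 remove [ovdio,plopy] add [ijggm,glqu] -> 6 lines: efj rvc ijggm glqu gqft yatjk
Hunk 4: at line 2 remove [ijggm,glqu,gqft] add [gkbl] -> 4 lines: efj rvc gkbl yatjk
Hunk 5: at line 2 remove [gkbl] add [xwu,gakk,fdza] -> 6 lines: efj rvc xwu gakk fdza yatjk
Final line count: 6

Answer: 6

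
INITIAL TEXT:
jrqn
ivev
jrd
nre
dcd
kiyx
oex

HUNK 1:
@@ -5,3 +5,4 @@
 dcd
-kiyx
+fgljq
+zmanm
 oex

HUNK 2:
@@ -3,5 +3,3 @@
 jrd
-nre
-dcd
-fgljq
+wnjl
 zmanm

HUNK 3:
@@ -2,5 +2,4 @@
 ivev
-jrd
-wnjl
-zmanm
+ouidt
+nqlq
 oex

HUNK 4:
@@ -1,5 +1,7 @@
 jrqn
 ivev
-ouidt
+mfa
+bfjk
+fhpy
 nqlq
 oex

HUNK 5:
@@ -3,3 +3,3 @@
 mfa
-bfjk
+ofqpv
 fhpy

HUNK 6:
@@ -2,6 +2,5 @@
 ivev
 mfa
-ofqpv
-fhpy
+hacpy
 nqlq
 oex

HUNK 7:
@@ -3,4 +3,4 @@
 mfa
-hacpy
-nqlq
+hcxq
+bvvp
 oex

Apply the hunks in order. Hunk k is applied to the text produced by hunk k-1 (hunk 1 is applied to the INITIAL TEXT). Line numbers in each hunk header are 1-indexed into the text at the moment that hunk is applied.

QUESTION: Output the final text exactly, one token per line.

Hunk 1: at line 5 remove [kiyx] add [fgljq,zmanm] -> 8 lines: jrqn ivev jrd nre dcd fgljq zmanm oex
Hunk 2: at line 3 remove [nre,dcd,fgljq] add [wnjl] -> 6 lines: jrqn ivev jrd wnjl zmanm oex
Hunk 3: at line 2 remove [jrd,wnjl,zmanm] add [ouidt,nqlq] -> 5 lines: jrqn ivev ouidt nqlq oex
Hunk 4: at line 1 remove [ouidt] add [mfa,bfjk,fhpy] -> 7 lines: jrqn ivev mfa bfjk fhpy nqlq oex
Hunk 5: at line 3 remove [bfjk] add [ofqpv] -> 7 lines: jrqn ivev mfa ofqpv fhpy nqlq oex
Hunk 6: at line 2 remove [ofqpv,fhpy] add [hacpy] -> 6 lines: jrqn ivev mfa hacpy nqlq oex
Hunk 7: at line 3 remove [hacpy,nqlq] add [hcxq,bvvp] -> 6 lines: jrqn ivev mfa hcxq bvvp oex

Answer: jrqn
ivev
mfa
hcxq
bvvp
oex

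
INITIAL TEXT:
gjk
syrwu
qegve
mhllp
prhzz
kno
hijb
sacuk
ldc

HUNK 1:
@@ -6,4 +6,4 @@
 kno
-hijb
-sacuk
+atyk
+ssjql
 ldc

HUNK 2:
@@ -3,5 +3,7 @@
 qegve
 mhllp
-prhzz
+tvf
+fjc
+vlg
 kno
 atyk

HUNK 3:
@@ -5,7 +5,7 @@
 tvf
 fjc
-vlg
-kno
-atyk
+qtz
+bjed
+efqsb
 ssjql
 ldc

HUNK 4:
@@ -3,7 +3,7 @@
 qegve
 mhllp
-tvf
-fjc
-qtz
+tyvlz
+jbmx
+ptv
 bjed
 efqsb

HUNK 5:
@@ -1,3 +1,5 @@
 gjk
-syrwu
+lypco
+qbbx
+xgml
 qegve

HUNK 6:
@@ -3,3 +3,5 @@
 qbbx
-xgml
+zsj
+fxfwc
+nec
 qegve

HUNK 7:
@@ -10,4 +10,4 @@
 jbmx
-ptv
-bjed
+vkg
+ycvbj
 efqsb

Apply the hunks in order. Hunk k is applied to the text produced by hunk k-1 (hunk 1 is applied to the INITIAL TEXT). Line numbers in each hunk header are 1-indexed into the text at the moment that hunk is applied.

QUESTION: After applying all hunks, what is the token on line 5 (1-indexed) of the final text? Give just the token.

Hunk 1: at line 6 remove [hijb,sacuk] add [atyk,ssjql] -> 9 lines: gjk syrwu qegve mhllp prhzz kno atyk ssjql ldc
Hunk 2: at line 3 remove [prhzz] add [tvf,fjc,vlg] -> 11 lines: gjk syrwu qegve mhllp tvf fjc vlg kno atyk ssjql ldc
Hunk 3: at line 5 remove [vlg,kno,atyk] add [qtz,bjed,efqsb] -> 11 lines: gjk syrwu qegve mhllp tvf fjc qtz bjed efqsb ssjql ldc
Hunk 4: at line 3 remove [tvf,fjc,qtz] add [tyvlz,jbmx,ptv] -> 11 lines: gjk syrwu qegve mhllp tyvlz jbmx ptv bjed efqsb ssjql ldc
Hunk 5: at line 1 remove [syrwu] add [lypco,qbbx,xgml] -> 13 lines: gjk lypco qbbx xgml qegve mhllp tyvlz jbmx ptv bjed efqsb ssjql ldc
Hunk 6: at line 3 remove [xgml] add [zsj,fxfwc,nec] -> 15 lines: gjk lypco qbbx zsj fxfwc nec qegve mhllp tyvlz jbmx ptv bjed efqsb ssjql ldc
Hunk 7: at line 10 remove [ptv,bjed] add [vkg,ycvbj] -> 15 lines: gjk lypco qbbx zsj fxfwc nec qegve mhllp tyvlz jbmx vkg ycvbj efqsb ssjql ldc
Final line 5: fxfwc

Answer: fxfwc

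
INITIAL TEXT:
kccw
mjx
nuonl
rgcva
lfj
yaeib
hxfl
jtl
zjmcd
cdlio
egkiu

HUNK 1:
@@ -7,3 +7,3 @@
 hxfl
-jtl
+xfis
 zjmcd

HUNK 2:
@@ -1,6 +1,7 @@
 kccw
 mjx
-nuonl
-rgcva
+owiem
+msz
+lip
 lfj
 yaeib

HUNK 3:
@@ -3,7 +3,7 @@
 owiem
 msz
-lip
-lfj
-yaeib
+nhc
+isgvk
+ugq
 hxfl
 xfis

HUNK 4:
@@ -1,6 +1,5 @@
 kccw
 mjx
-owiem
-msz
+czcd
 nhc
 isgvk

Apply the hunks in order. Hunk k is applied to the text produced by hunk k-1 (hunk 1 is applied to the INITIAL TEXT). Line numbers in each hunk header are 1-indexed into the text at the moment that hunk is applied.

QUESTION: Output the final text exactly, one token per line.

Hunk 1: at line 7 remove [jtl] add [xfis] -> 11 lines: kccw mjx nuonl rgcva lfj yaeib hxfl xfis zjmcd cdlio egkiu
Hunk 2: at line 1 remove [nuonl,rgcva] add [owiem,msz,lip] -> 12 lines: kccw mjx owiem msz lip lfj yaeib hxfl xfis zjmcd cdlio egkiu
Hunk 3: at line 3 remove [lip,lfj,yaeib] add [nhc,isgvk,ugq] -> 12 lines: kccw mjx owiem msz nhc isgvk ugq hxfl xfis zjmcd cdlio egkiu
Hunk 4: at line 1 remove [owiem,msz] add [czcd] -> 11 lines: kccw mjx czcd nhc isgvk ugq hxfl xfis zjmcd cdlio egkiu

Answer: kccw
mjx
czcd
nhc
isgvk
ugq
hxfl
xfis
zjmcd
cdlio
egkiu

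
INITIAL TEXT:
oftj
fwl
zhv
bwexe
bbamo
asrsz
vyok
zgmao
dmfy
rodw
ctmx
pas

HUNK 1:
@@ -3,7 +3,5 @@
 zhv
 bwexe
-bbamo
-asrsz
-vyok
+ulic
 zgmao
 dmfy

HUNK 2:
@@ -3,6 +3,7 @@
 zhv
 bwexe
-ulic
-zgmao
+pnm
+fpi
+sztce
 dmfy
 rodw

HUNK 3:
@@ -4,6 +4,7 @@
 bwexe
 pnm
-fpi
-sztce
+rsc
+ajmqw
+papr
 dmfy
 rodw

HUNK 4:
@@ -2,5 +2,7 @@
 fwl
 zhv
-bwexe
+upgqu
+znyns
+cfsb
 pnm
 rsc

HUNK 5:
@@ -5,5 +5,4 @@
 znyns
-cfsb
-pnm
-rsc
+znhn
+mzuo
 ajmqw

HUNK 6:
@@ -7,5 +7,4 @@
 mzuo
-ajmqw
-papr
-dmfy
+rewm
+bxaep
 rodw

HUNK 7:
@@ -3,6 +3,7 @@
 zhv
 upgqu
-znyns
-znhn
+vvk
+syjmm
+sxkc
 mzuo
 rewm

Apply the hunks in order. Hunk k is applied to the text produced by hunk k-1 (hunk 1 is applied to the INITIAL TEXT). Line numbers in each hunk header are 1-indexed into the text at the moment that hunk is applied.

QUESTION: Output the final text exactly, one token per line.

Answer: oftj
fwl
zhv
upgqu
vvk
syjmm
sxkc
mzuo
rewm
bxaep
rodw
ctmx
pas

Derivation:
Hunk 1: at line 3 remove [bbamo,asrsz,vyok] add [ulic] -> 10 lines: oftj fwl zhv bwexe ulic zgmao dmfy rodw ctmx pas
Hunk 2: at line 3 remove [ulic,zgmao] add [pnm,fpi,sztce] -> 11 lines: oftj fwl zhv bwexe pnm fpi sztce dmfy rodw ctmx pas
Hunk 3: at line 4 remove [fpi,sztce] add [rsc,ajmqw,papr] -> 12 lines: oftj fwl zhv bwexe pnm rsc ajmqw papr dmfy rodw ctmx pas
Hunk 4: at line 2 remove [bwexe] add [upgqu,znyns,cfsb] -> 14 lines: oftj fwl zhv upgqu znyns cfsb pnm rsc ajmqw papr dmfy rodw ctmx pas
Hunk 5: at line 5 remove [cfsb,pnm,rsc] add [znhn,mzuo] -> 13 lines: oftj fwl zhv upgqu znyns znhn mzuo ajmqw papr dmfy rodw ctmx pas
Hunk 6: at line 7 remove [ajmqw,papr,dmfy] add [rewm,bxaep] -> 12 lines: oftj fwl zhv upgqu znyns znhn mzuo rewm bxaep rodw ctmx pas
Hunk 7: at line 3 remove [znyns,znhn] add [vvk,syjmm,sxkc] -> 13 lines: oftj fwl zhv upgqu vvk syjmm sxkc mzuo rewm bxaep rodw ctmx pas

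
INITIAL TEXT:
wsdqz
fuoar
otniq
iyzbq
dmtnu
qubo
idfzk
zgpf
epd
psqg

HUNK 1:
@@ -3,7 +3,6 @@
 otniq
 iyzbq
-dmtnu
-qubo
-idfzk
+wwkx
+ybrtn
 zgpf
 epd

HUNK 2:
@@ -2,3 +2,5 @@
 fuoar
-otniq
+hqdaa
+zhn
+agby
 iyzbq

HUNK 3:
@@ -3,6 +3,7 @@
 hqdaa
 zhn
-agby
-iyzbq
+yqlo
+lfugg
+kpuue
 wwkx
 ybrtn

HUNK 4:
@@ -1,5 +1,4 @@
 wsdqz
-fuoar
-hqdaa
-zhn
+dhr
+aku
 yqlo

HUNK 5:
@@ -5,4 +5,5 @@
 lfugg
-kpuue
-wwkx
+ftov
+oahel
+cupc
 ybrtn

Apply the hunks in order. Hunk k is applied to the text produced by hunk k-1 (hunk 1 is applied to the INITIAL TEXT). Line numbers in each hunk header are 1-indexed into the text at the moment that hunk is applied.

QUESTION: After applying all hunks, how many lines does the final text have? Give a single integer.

Answer: 12

Derivation:
Hunk 1: at line 3 remove [dmtnu,qubo,idfzk] add [wwkx,ybrtn] -> 9 lines: wsdqz fuoar otniq iyzbq wwkx ybrtn zgpf epd psqg
Hunk 2: at line 2 remove [otniq] add [hqdaa,zhn,agby] -> 11 lines: wsdqz fuoar hqdaa zhn agby iyzbq wwkx ybrtn zgpf epd psqg
Hunk 3: at line 3 remove [agby,iyzbq] add [yqlo,lfugg,kpuue] -> 12 lines: wsdqz fuoar hqdaa zhn yqlo lfugg kpuue wwkx ybrtn zgpf epd psqg
Hunk 4: at line 1 remove [fuoar,hqdaa,zhn] add [dhr,aku] -> 11 lines: wsdqz dhr aku yqlo lfugg kpuue wwkx ybrtn zgpf epd psqg
Hunk 5: at line 5 remove [kpuue,wwkx] add [ftov,oahel,cupc] -> 12 lines: wsdqz dhr aku yqlo lfugg ftov oahel cupc ybrtn zgpf epd psqg
Final line count: 12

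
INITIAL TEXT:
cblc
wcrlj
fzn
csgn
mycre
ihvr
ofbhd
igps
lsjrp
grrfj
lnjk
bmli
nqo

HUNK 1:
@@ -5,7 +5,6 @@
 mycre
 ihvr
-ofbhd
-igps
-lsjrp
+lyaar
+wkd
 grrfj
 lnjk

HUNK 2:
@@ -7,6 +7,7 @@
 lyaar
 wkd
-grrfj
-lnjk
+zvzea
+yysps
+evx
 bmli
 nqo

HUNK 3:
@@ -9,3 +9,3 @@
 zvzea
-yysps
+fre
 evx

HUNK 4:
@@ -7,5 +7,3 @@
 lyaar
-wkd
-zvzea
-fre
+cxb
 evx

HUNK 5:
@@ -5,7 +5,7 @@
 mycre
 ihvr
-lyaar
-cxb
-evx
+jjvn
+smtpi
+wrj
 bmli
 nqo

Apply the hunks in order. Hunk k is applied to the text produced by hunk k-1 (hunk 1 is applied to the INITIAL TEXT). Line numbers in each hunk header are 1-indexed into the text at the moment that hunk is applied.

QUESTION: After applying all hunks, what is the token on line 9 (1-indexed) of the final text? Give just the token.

Hunk 1: at line 5 remove [ofbhd,igps,lsjrp] add [lyaar,wkd] -> 12 lines: cblc wcrlj fzn csgn mycre ihvr lyaar wkd grrfj lnjk bmli nqo
Hunk 2: at line 7 remove [grrfj,lnjk] add [zvzea,yysps,evx] -> 13 lines: cblc wcrlj fzn csgn mycre ihvr lyaar wkd zvzea yysps evx bmli nqo
Hunk 3: at line 9 remove [yysps] add [fre] -> 13 lines: cblc wcrlj fzn csgn mycre ihvr lyaar wkd zvzea fre evx bmli nqo
Hunk 4: at line 7 remove [wkd,zvzea,fre] add [cxb] -> 11 lines: cblc wcrlj fzn csgn mycre ihvr lyaar cxb evx bmli nqo
Hunk 5: at line 5 remove [lyaar,cxb,evx] add [jjvn,smtpi,wrj] -> 11 lines: cblc wcrlj fzn csgn mycre ihvr jjvn smtpi wrj bmli nqo
Final line 9: wrj

Answer: wrj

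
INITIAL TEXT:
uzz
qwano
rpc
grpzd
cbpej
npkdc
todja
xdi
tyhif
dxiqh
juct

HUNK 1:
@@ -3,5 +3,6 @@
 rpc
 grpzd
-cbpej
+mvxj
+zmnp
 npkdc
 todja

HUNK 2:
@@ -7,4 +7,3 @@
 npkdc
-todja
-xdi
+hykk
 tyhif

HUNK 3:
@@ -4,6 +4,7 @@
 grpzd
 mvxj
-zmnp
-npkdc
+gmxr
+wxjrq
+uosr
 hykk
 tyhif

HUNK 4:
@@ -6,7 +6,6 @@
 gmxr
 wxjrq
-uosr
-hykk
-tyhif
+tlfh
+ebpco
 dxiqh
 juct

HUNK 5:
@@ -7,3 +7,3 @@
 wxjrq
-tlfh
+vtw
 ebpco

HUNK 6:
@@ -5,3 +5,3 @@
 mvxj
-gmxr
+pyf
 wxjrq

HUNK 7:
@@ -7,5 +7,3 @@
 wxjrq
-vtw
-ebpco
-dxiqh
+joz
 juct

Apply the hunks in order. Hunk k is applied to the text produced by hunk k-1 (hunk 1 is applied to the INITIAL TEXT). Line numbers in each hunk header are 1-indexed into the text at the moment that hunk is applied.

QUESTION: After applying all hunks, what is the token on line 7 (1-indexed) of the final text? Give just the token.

Answer: wxjrq

Derivation:
Hunk 1: at line 3 remove [cbpej] add [mvxj,zmnp] -> 12 lines: uzz qwano rpc grpzd mvxj zmnp npkdc todja xdi tyhif dxiqh juct
Hunk 2: at line 7 remove [todja,xdi] add [hykk] -> 11 lines: uzz qwano rpc grpzd mvxj zmnp npkdc hykk tyhif dxiqh juct
Hunk 3: at line 4 remove [zmnp,npkdc] add [gmxr,wxjrq,uosr] -> 12 lines: uzz qwano rpc grpzd mvxj gmxr wxjrq uosr hykk tyhif dxiqh juct
Hunk 4: at line 6 remove [uosr,hykk,tyhif] add [tlfh,ebpco] -> 11 lines: uzz qwano rpc grpzd mvxj gmxr wxjrq tlfh ebpco dxiqh juct
Hunk 5: at line 7 remove [tlfh] add [vtw] -> 11 lines: uzz qwano rpc grpzd mvxj gmxr wxjrq vtw ebpco dxiqh juct
Hunk 6: at line 5 remove [gmxr] add [pyf] -> 11 lines: uzz qwano rpc grpzd mvxj pyf wxjrq vtw ebpco dxiqh juct
Hunk 7: at line 7 remove [vtw,ebpco,dxiqh] add [joz] -> 9 lines: uzz qwano rpc grpzd mvxj pyf wxjrq joz juct
Final line 7: wxjrq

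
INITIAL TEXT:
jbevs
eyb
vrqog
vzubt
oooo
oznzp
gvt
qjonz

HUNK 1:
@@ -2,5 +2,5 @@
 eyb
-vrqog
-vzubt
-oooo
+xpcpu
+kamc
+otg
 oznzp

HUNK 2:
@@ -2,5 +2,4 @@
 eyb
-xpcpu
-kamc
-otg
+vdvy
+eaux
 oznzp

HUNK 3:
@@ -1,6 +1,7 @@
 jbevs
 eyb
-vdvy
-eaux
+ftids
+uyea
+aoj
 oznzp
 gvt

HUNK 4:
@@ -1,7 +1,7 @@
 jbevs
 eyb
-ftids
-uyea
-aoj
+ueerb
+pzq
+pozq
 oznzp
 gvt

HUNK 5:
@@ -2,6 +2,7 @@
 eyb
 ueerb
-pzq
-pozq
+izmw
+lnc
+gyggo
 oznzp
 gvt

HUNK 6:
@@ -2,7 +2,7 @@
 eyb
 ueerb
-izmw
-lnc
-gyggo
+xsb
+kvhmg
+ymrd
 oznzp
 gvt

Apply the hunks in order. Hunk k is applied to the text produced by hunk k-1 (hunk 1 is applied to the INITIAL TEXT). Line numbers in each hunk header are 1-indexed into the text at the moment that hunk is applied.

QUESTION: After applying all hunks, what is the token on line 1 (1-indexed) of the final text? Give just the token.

Answer: jbevs

Derivation:
Hunk 1: at line 2 remove [vrqog,vzubt,oooo] add [xpcpu,kamc,otg] -> 8 lines: jbevs eyb xpcpu kamc otg oznzp gvt qjonz
Hunk 2: at line 2 remove [xpcpu,kamc,otg] add [vdvy,eaux] -> 7 lines: jbevs eyb vdvy eaux oznzp gvt qjonz
Hunk 3: at line 1 remove [vdvy,eaux] add [ftids,uyea,aoj] -> 8 lines: jbevs eyb ftids uyea aoj oznzp gvt qjonz
Hunk 4: at line 1 remove [ftids,uyea,aoj] add [ueerb,pzq,pozq] -> 8 lines: jbevs eyb ueerb pzq pozq oznzp gvt qjonz
Hunk 5: at line 2 remove [pzq,pozq] add [izmw,lnc,gyggo] -> 9 lines: jbevs eyb ueerb izmw lnc gyggo oznzp gvt qjonz
Hunk 6: at line 2 remove [izmw,lnc,gyggo] add [xsb,kvhmg,ymrd] -> 9 lines: jbevs eyb ueerb xsb kvhmg ymrd oznzp gvt qjonz
Final line 1: jbevs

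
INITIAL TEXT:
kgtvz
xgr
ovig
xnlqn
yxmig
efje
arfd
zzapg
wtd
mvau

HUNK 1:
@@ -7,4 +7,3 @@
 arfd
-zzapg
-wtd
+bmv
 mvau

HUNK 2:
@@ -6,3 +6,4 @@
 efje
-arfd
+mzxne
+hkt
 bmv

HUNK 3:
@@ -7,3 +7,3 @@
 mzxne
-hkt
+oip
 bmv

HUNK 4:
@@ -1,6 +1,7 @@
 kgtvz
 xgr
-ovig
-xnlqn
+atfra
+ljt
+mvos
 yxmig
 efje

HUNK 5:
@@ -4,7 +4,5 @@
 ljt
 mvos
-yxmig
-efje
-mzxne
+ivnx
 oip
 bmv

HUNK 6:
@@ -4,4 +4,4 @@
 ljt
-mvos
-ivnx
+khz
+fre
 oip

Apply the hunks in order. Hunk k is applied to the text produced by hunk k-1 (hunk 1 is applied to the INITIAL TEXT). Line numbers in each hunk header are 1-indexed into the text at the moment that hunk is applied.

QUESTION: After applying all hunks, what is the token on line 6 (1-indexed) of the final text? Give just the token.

Hunk 1: at line 7 remove [zzapg,wtd] add [bmv] -> 9 lines: kgtvz xgr ovig xnlqn yxmig efje arfd bmv mvau
Hunk 2: at line 6 remove [arfd] add [mzxne,hkt] -> 10 lines: kgtvz xgr ovig xnlqn yxmig efje mzxne hkt bmv mvau
Hunk 3: at line 7 remove [hkt] add [oip] -> 10 lines: kgtvz xgr ovig xnlqn yxmig efje mzxne oip bmv mvau
Hunk 4: at line 1 remove [ovig,xnlqn] add [atfra,ljt,mvos] -> 11 lines: kgtvz xgr atfra ljt mvos yxmig efje mzxne oip bmv mvau
Hunk 5: at line 4 remove [yxmig,efje,mzxne] add [ivnx] -> 9 lines: kgtvz xgr atfra ljt mvos ivnx oip bmv mvau
Hunk 6: at line 4 remove [mvos,ivnx] add [khz,fre] -> 9 lines: kgtvz xgr atfra ljt khz fre oip bmv mvau
Final line 6: fre

Answer: fre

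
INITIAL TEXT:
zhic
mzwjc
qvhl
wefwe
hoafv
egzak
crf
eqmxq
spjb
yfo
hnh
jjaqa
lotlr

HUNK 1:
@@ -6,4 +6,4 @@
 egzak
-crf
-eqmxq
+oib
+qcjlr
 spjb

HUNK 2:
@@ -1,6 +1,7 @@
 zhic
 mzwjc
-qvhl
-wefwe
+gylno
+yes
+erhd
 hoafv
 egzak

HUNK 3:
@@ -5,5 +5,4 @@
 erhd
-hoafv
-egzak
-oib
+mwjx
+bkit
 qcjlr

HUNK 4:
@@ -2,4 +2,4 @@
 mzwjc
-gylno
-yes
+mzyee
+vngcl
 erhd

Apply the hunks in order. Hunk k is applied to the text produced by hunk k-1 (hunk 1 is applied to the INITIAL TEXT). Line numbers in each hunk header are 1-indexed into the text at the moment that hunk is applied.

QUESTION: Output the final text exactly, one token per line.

Answer: zhic
mzwjc
mzyee
vngcl
erhd
mwjx
bkit
qcjlr
spjb
yfo
hnh
jjaqa
lotlr

Derivation:
Hunk 1: at line 6 remove [crf,eqmxq] add [oib,qcjlr] -> 13 lines: zhic mzwjc qvhl wefwe hoafv egzak oib qcjlr spjb yfo hnh jjaqa lotlr
Hunk 2: at line 1 remove [qvhl,wefwe] add [gylno,yes,erhd] -> 14 lines: zhic mzwjc gylno yes erhd hoafv egzak oib qcjlr spjb yfo hnh jjaqa lotlr
Hunk 3: at line 5 remove [hoafv,egzak,oib] add [mwjx,bkit] -> 13 lines: zhic mzwjc gylno yes erhd mwjx bkit qcjlr spjb yfo hnh jjaqa lotlr
Hunk 4: at line 2 remove [gylno,yes] add [mzyee,vngcl] -> 13 lines: zhic mzwjc mzyee vngcl erhd mwjx bkit qcjlr spjb yfo hnh jjaqa lotlr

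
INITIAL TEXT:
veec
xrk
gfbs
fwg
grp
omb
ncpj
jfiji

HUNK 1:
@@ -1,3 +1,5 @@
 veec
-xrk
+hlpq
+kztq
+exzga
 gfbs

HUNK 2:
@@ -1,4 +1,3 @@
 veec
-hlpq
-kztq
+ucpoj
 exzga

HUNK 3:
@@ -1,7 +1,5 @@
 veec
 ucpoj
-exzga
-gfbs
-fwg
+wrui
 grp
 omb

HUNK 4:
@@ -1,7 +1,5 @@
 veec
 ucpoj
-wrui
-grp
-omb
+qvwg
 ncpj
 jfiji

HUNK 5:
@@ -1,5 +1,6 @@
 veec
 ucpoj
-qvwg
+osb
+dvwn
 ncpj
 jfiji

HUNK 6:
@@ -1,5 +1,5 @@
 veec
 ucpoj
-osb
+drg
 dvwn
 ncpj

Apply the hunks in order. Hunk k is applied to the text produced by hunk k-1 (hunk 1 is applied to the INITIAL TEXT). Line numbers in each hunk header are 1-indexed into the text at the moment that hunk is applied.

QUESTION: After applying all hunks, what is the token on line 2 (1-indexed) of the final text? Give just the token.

Hunk 1: at line 1 remove [xrk] add [hlpq,kztq,exzga] -> 10 lines: veec hlpq kztq exzga gfbs fwg grp omb ncpj jfiji
Hunk 2: at line 1 remove [hlpq,kztq] add [ucpoj] -> 9 lines: veec ucpoj exzga gfbs fwg grp omb ncpj jfiji
Hunk 3: at line 1 remove [exzga,gfbs,fwg] add [wrui] -> 7 lines: veec ucpoj wrui grp omb ncpj jfiji
Hunk 4: at line 1 remove [wrui,grp,omb] add [qvwg] -> 5 lines: veec ucpoj qvwg ncpj jfiji
Hunk 5: at line 1 remove [qvwg] add [osb,dvwn] -> 6 lines: veec ucpoj osb dvwn ncpj jfiji
Hunk 6: at line 1 remove [osb] add [drg] -> 6 lines: veec ucpoj drg dvwn ncpj jfiji
Final line 2: ucpoj

Answer: ucpoj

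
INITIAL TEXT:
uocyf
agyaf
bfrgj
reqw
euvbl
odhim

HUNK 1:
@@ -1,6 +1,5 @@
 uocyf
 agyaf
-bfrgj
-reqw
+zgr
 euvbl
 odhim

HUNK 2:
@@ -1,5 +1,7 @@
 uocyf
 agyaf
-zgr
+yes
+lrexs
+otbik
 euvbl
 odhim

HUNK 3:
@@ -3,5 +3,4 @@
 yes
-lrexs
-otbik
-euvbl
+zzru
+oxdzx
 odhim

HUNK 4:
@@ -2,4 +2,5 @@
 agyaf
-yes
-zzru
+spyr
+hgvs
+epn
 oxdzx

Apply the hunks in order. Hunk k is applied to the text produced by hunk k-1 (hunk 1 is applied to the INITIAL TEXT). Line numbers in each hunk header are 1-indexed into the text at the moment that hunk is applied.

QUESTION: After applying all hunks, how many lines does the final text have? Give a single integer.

Answer: 7

Derivation:
Hunk 1: at line 1 remove [bfrgj,reqw] add [zgr] -> 5 lines: uocyf agyaf zgr euvbl odhim
Hunk 2: at line 1 remove [zgr] add [yes,lrexs,otbik] -> 7 lines: uocyf agyaf yes lrexs otbik euvbl odhim
Hunk 3: at line 3 remove [lrexs,otbik,euvbl] add [zzru,oxdzx] -> 6 lines: uocyf agyaf yes zzru oxdzx odhim
Hunk 4: at line 2 remove [yes,zzru] add [spyr,hgvs,epn] -> 7 lines: uocyf agyaf spyr hgvs epn oxdzx odhim
Final line count: 7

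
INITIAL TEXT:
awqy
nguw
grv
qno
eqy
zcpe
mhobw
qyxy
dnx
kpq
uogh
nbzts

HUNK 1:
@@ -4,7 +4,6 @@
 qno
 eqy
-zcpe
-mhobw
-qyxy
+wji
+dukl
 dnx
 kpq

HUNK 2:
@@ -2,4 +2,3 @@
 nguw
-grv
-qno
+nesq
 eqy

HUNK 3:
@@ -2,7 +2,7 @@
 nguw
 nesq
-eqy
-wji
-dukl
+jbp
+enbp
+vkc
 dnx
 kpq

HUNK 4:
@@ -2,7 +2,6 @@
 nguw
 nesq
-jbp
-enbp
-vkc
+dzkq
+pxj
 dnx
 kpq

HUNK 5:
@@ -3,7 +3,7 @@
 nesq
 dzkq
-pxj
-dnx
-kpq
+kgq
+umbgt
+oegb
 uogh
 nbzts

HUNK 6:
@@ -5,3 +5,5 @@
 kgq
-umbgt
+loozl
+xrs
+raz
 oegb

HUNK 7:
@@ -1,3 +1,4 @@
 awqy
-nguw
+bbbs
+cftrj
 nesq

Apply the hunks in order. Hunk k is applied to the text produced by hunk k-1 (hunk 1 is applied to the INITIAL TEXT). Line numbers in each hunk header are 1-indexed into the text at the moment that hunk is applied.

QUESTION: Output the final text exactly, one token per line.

Answer: awqy
bbbs
cftrj
nesq
dzkq
kgq
loozl
xrs
raz
oegb
uogh
nbzts

Derivation:
Hunk 1: at line 4 remove [zcpe,mhobw,qyxy] add [wji,dukl] -> 11 lines: awqy nguw grv qno eqy wji dukl dnx kpq uogh nbzts
Hunk 2: at line 2 remove [grv,qno] add [nesq] -> 10 lines: awqy nguw nesq eqy wji dukl dnx kpq uogh nbzts
Hunk 3: at line 2 remove [eqy,wji,dukl] add [jbp,enbp,vkc] -> 10 lines: awqy nguw nesq jbp enbp vkc dnx kpq uogh nbzts
Hunk 4: at line 2 remove [jbp,enbp,vkc] add [dzkq,pxj] -> 9 lines: awqy nguw nesq dzkq pxj dnx kpq uogh nbzts
Hunk 5: at line 3 remove [pxj,dnx,kpq] add [kgq,umbgt,oegb] -> 9 lines: awqy nguw nesq dzkq kgq umbgt oegb uogh nbzts
Hunk 6: at line 5 remove [umbgt] add [loozl,xrs,raz] -> 11 lines: awqy nguw nesq dzkq kgq loozl xrs raz oegb uogh nbzts
Hunk 7: at line 1 remove [nguw] add [bbbs,cftrj] -> 12 lines: awqy bbbs cftrj nesq dzkq kgq loozl xrs raz oegb uogh nbzts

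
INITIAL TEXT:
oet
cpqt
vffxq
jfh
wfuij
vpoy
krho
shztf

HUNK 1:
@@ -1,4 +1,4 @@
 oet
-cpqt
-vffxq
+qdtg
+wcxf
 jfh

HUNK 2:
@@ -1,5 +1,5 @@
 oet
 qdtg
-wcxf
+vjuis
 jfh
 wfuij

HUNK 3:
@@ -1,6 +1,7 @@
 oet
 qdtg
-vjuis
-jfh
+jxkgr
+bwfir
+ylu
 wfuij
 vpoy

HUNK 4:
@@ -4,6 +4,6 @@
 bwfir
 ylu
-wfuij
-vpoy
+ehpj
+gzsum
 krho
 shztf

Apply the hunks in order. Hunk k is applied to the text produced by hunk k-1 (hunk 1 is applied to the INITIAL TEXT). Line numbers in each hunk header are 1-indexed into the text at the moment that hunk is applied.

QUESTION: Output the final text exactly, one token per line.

Answer: oet
qdtg
jxkgr
bwfir
ylu
ehpj
gzsum
krho
shztf

Derivation:
Hunk 1: at line 1 remove [cpqt,vffxq] add [qdtg,wcxf] -> 8 lines: oet qdtg wcxf jfh wfuij vpoy krho shztf
Hunk 2: at line 1 remove [wcxf] add [vjuis] -> 8 lines: oet qdtg vjuis jfh wfuij vpoy krho shztf
Hunk 3: at line 1 remove [vjuis,jfh] add [jxkgr,bwfir,ylu] -> 9 lines: oet qdtg jxkgr bwfir ylu wfuij vpoy krho shztf
Hunk 4: at line 4 remove [wfuij,vpoy] add [ehpj,gzsum] -> 9 lines: oet qdtg jxkgr bwfir ylu ehpj gzsum krho shztf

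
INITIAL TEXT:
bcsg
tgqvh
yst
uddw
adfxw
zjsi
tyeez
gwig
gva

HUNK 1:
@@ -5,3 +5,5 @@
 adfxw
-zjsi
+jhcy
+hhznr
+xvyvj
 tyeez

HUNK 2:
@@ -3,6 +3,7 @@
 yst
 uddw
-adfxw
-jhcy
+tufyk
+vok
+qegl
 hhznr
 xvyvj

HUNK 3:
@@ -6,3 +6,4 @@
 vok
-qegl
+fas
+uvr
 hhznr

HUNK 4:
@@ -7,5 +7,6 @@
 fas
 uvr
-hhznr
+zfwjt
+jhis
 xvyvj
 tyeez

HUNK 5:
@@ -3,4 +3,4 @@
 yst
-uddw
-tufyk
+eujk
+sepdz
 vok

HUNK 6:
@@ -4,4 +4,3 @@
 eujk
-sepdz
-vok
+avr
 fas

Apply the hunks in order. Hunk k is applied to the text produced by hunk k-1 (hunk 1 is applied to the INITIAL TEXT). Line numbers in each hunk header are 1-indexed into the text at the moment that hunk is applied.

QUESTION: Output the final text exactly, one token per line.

Hunk 1: at line 5 remove [zjsi] add [jhcy,hhznr,xvyvj] -> 11 lines: bcsg tgqvh yst uddw adfxw jhcy hhznr xvyvj tyeez gwig gva
Hunk 2: at line 3 remove [adfxw,jhcy] add [tufyk,vok,qegl] -> 12 lines: bcsg tgqvh yst uddw tufyk vok qegl hhznr xvyvj tyeez gwig gva
Hunk 3: at line 6 remove [qegl] add [fas,uvr] -> 13 lines: bcsg tgqvh yst uddw tufyk vok fas uvr hhznr xvyvj tyeez gwig gva
Hunk 4: at line 7 remove [hhznr] add [zfwjt,jhis] -> 14 lines: bcsg tgqvh yst uddw tufyk vok fas uvr zfwjt jhis xvyvj tyeez gwig gva
Hunk 5: at line 3 remove [uddw,tufyk] add [eujk,sepdz] -> 14 lines: bcsg tgqvh yst eujk sepdz vok fas uvr zfwjt jhis xvyvj tyeez gwig gva
Hunk 6: at line 4 remove [sepdz,vok] add [avr] -> 13 lines: bcsg tgqvh yst eujk avr fas uvr zfwjt jhis xvyvj tyeez gwig gva

Answer: bcsg
tgqvh
yst
eujk
avr
fas
uvr
zfwjt
jhis
xvyvj
tyeez
gwig
gva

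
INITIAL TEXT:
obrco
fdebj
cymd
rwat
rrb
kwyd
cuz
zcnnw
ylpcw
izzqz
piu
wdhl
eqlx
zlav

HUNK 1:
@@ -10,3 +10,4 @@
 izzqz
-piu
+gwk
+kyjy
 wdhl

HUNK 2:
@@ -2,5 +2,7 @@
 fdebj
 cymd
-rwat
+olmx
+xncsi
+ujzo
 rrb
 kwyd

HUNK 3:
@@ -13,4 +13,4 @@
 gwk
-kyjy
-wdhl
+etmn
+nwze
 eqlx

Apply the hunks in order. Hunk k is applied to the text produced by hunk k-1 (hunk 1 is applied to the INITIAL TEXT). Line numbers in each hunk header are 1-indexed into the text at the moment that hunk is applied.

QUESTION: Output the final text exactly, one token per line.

Hunk 1: at line 10 remove [piu] add [gwk,kyjy] -> 15 lines: obrco fdebj cymd rwat rrb kwyd cuz zcnnw ylpcw izzqz gwk kyjy wdhl eqlx zlav
Hunk 2: at line 2 remove [rwat] add [olmx,xncsi,ujzo] -> 17 lines: obrco fdebj cymd olmx xncsi ujzo rrb kwyd cuz zcnnw ylpcw izzqz gwk kyjy wdhl eqlx zlav
Hunk 3: at line 13 remove [kyjy,wdhl] add [etmn,nwze] -> 17 lines: obrco fdebj cymd olmx xncsi ujzo rrb kwyd cuz zcnnw ylpcw izzqz gwk etmn nwze eqlx zlav

Answer: obrco
fdebj
cymd
olmx
xncsi
ujzo
rrb
kwyd
cuz
zcnnw
ylpcw
izzqz
gwk
etmn
nwze
eqlx
zlav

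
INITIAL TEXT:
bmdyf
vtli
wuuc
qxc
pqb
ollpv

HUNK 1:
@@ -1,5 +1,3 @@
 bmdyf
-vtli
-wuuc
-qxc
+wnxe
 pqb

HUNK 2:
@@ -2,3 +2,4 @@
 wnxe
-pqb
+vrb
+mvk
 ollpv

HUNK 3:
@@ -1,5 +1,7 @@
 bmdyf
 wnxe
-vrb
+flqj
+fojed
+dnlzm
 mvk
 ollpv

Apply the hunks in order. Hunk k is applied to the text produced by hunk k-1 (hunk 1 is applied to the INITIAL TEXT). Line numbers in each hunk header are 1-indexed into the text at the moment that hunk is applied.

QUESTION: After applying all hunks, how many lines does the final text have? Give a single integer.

Hunk 1: at line 1 remove [vtli,wuuc,qxc] add [wnxe] -> 4 lines: bmdyf wnxe pqb ollpv
Hunk 2: at line 2 remove [pqb] add [vrb,mvk] -> 5 lines: bmdyf wnxe vrb mvk ollpv
Hunk 3: at line 1 remove [vrb] add [flqj,fojed,dnlzm] -> 7 lines: bmdyf wnxe flqj fojed dnlzm mvk ollpv
Final line count: 7

Answer: 7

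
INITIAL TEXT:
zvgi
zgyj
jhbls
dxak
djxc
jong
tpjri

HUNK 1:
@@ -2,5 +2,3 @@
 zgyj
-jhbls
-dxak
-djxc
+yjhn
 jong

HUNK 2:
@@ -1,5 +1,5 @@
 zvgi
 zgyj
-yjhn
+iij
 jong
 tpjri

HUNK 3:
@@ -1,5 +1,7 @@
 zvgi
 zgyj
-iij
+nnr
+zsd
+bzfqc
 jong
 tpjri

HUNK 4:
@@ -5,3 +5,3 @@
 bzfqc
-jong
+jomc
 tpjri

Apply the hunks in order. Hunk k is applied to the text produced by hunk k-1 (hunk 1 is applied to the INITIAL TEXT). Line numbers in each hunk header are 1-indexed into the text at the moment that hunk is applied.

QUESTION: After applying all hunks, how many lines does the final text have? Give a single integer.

Answer: 7

Derivation:
Hunk 1: at line 2 remove [jhbls,dxak,djxc] add [yjhn] -> 5 lines: zvgi zgyj yjhn jong tpjri
Hunk 2: at line 1 remove [yjhn] add [iij] -> 5 lines: zvgi zgyj iij jong tpjri
Hunk 3: at line 1 remove [iij] add [nnr,zsd,bzfqc] -> 7 lines: zvgi zgyj nnr zsd bzfqc jong tpjri
Hunk 4: at line 5 remove [jong] add [jomc] -> 7 lines: zvgi zgyj nnr zsd bzfqc jomc tpjri
Final line count: 7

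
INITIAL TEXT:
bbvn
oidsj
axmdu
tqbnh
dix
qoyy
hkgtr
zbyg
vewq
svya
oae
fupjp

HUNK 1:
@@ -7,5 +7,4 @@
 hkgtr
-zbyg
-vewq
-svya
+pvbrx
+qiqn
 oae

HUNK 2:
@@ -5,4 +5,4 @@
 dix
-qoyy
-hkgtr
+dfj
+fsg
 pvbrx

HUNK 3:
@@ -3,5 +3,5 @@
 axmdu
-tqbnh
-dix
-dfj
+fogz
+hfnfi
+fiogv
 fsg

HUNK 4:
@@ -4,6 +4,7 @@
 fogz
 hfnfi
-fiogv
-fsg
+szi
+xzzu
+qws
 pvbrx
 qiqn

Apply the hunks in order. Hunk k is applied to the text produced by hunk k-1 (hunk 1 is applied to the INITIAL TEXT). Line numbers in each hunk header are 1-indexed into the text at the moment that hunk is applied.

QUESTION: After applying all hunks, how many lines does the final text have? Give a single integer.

Answer: 12

Derivation:
Hunk 1: at line 7 remove [zbyg,vewq,svya] add [pvbrx,qiqn] -> 11 lines: bbvn oidsj axmdu tqbnh dix qoyy hkgtr pvbrx qiqn oae fupjp
Hunk 2: at line 5 remove [qoyy,hkgtr] add [dfj,fsg] -> 11 lines: bbvn oidsj axmdu tqbnh dix dfj fsg pvbrx qiqn oae fupjp
Hunk 3: at line 3 remove [tqbnh,dix,dfj] add [fogz,hfnfi,fiogv] -> 11 lines: bbvn oidsj axmdu fogz hfnfi fiogv fsg pvbrx qiqn oae fupjp
Hunk 4: at line 4 remove [fiogv,fsg] add [szi,xzzu,qws] -> 12 lines: bbvn oidsj axmdu fogz hfnfi szi xzzu qws pvbrx qiqn oae fupjp
Final line count: 12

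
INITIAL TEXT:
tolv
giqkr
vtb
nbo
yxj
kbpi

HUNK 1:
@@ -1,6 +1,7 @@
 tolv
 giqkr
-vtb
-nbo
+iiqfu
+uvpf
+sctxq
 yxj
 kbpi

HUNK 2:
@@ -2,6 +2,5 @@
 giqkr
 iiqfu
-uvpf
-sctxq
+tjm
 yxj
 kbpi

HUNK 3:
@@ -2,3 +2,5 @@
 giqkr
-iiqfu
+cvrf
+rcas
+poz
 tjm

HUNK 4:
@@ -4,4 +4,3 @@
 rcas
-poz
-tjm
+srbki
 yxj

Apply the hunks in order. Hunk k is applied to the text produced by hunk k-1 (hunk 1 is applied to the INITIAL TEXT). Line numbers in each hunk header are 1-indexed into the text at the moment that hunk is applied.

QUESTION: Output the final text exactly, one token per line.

Answer: tolv
giqkr
cvrf
rcas
srbki
yxj
kbpi

Derivation:
Hunk 1: at line 1 remove [vtb,nbo] add [iiqfu,uvpf,sctxq] -> 7 lines: tolv giqkr iiqfu uvpf sctxq yxj kbpi
Hunk 2: at line 2 remove [uvpf,sctxq] add [tjm] -> 6 lines: tolv giqkr iiqfu tjm yxj kbpi
Hunk 3: at line 2 remove [iiqfu] add [cvrf,rcas,poz] -> 8 lines: tolv giqkr cvrf rcas poz tjm yxj kbpi
Hunk 4: at line 4 remove [poz,tjm] add [srbki] -> 7 lines: tolv giqkr cvrf rcas srbki yxj kbpi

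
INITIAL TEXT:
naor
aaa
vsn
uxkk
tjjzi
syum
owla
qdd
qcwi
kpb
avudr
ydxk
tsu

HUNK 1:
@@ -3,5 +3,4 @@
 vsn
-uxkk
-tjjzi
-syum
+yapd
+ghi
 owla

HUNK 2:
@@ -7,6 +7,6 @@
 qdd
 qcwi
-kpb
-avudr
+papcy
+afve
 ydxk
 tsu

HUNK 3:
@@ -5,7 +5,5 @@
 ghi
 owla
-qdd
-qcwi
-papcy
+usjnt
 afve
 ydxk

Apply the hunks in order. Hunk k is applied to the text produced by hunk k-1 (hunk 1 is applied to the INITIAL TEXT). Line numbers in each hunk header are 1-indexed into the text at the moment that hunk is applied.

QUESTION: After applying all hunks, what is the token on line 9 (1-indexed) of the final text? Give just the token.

Hunk 1: at line 3 remove [uxkk,tjjzi,syum] add [yapd,ghi] -> 12 lines: naor aaa vsn yapd ghi owla qdd qcwi kpb avudr ydxk tsu
Hunk 2: at line 7 remove [kpb,avudr] add [papcy,afve] -> 12 lines: naor aaa vsn yapd ghi owla qdd qcwi papcy afve ydxk tsu
Hunk 3: at line 5 remove [qdd,qcwi,papcy] add [usjnt] -> 10 lines: naor aaa vsn yapd ghi owla usjnt afve ydxk tsu
Final line 9: ydxk

Answer: ydxk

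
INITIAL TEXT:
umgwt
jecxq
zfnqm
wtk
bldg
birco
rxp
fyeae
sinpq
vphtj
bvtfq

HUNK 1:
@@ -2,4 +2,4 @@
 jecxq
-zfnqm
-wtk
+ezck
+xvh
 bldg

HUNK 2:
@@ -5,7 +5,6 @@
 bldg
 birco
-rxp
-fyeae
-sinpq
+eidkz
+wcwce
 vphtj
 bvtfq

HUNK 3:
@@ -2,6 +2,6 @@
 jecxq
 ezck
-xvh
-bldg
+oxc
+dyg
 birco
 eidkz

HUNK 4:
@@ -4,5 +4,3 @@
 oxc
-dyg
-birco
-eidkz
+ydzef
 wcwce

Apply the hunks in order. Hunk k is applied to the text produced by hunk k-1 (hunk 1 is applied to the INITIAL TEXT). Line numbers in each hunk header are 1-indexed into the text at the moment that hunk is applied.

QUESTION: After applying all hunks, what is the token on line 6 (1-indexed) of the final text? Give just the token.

Answer: wcwce

Derivation:
Hunk 1: at line 2 remove [zfnqm,wtk] add [ezck,xvh] -> 11 lines: umgwt jecxq ezck xvh bldg birco rxp fyeae sinpq vphtj bvtfq
Hunk 2: at line 5 remove [rxp,fyeae,sinpq] add [eidkz,wcwce] -> 10 lines: umgwt jecxq ezck xvh bldg birco eidkz wcwce vphtj bvtfq
Hunk 3: at line 2 remove [xvh,bldg] add [oxc,dyg] -> 10 lines: umgwt jecxq ezck oxc dyg birco eidkz wcwce vphtj bvtfq
Hunk 4: at line 4 remove [dyg,birco,eidkz] add [ydzef] -> 8 lines: umgwt jecxq ezck oxc ydzef wcwce vphtj bvtfq
Final line 6: wcwce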